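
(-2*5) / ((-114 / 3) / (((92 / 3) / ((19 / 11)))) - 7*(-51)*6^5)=-5060 / 1404671109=-0.00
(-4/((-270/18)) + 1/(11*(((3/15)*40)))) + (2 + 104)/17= 146159/22440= 6.51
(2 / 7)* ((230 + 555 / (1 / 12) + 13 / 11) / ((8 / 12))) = 2953.36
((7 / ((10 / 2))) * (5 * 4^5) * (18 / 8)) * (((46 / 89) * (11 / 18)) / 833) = 64768 / 10591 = 6.12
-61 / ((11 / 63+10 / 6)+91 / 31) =-119133 / 9329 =-12.77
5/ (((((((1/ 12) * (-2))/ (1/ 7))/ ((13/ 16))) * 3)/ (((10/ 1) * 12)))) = -975/ 7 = -139.29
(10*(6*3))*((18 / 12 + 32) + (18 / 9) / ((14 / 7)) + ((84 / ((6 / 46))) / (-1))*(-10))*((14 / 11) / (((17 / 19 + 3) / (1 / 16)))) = 77499765 / 3256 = 23802.14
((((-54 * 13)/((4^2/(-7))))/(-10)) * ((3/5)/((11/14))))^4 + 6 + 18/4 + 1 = 7087846634620667281/23425600000000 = 302568.41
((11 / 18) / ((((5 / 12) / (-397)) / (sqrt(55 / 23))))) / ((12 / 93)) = -135377* sqrt(1265) / 690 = -6978.16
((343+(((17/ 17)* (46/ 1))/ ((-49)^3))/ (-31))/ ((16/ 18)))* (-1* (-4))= 11258656767/ 7294238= 1543.50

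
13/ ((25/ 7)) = 91/ 25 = 3.64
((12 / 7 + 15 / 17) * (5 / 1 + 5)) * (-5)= -15450 / 119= -129.83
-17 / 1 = -17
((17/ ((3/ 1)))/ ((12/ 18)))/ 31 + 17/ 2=8.77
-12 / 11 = -1.09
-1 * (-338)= 338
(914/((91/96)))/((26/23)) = 1009056/1183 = 852.96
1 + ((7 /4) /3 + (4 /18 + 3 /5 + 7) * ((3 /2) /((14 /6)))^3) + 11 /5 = 120629 /20580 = 5.86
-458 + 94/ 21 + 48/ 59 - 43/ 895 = -502065937/ 1108905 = -452.76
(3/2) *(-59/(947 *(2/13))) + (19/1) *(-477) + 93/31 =-34321581/3788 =-9060.61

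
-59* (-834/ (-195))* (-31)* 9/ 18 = 254231/ 65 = 3911.25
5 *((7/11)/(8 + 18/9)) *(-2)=-7/11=-0.64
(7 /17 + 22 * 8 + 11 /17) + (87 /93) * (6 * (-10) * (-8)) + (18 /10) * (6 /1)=1678208 /2635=636.89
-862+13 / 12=-860.92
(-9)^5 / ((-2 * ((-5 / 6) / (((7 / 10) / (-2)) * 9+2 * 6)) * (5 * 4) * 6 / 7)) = -73161711 / 4000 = -18290.43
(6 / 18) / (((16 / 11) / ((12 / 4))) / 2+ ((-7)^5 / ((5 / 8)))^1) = -55 / 4437008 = -0.00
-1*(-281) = 281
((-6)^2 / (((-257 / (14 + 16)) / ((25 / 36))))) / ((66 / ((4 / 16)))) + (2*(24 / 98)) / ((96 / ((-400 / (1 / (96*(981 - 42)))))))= -101934841325 / 554092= -183967.36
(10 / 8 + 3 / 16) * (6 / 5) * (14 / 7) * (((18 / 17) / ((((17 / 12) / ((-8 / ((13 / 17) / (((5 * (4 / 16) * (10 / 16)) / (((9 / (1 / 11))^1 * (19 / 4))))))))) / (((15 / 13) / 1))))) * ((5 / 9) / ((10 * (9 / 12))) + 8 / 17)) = -287500 / 10207769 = -0.03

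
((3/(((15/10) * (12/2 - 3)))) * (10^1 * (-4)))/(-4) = 20/3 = 6.67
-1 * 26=-26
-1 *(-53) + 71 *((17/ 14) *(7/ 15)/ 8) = 13927/ 240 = 58.03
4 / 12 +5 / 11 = 26 / 33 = 0.79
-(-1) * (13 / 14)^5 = 371293 / 537824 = 0.69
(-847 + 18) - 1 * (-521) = -308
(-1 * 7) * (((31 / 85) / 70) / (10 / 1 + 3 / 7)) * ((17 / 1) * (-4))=434 / 1825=0.24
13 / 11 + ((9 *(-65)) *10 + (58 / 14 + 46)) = -446498 / 77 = -5798.68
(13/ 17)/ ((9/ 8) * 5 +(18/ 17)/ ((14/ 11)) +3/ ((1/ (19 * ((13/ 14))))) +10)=728/ 66055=0.01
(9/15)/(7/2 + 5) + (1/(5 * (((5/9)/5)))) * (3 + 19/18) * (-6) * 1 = -3717/85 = -43.73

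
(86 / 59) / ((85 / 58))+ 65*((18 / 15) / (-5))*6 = -464416 / 5015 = -92.61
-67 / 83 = -0.81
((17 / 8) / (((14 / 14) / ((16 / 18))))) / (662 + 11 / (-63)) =0.00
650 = 650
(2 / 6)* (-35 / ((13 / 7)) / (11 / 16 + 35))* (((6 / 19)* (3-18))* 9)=1058400 / 141037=7.50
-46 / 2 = -23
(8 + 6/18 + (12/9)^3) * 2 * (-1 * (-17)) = 9826/27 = 363.93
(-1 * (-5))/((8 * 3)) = 5/24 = 0.21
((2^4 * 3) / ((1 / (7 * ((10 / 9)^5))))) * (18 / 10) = 2240000 / 2187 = 1024.23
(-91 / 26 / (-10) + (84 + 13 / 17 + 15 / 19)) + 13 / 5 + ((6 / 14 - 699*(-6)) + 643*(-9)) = -68013921 / 45220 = -1504.07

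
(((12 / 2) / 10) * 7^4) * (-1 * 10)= -14406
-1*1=-1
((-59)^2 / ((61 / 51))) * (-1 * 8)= -1420248 / 61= -23282.75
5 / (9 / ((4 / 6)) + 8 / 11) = 110 / 313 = 0.35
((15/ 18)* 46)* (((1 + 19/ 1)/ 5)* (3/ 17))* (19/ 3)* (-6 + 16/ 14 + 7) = 43700/ 119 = 367.23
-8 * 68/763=-544/763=-0.71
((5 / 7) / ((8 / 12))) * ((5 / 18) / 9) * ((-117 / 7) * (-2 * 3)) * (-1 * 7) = -325 / 14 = -23.21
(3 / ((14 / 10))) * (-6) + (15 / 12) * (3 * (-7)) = -39.11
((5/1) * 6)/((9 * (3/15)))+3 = 59/3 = 19.67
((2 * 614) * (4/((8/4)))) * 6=14736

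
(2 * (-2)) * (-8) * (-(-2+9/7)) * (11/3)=83.81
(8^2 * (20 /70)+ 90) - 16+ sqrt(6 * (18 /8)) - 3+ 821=3 * sqrt(6) /2+ 6372 /7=913.96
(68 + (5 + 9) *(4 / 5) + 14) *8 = 3728 / 5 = 745.60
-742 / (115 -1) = -371 / 57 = -6.51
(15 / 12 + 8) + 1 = 41 / 4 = 10.25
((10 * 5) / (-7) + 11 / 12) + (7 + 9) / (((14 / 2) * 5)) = -2423 / 420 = -5.77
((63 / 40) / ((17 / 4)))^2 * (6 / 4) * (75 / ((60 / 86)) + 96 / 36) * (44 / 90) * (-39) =-432.71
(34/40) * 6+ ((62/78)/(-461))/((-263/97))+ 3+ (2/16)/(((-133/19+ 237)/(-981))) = 65840118151/8700397680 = 7.57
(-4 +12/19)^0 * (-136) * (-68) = 9248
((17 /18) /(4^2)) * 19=1.12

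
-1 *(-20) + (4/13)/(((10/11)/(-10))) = 216/13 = 16.62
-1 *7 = -7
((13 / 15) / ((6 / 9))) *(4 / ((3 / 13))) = 338 / 15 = 22.53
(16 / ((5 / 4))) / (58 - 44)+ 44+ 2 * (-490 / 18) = -3002 / 315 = -9.53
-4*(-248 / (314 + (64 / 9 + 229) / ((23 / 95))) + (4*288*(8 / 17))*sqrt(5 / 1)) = 205344 / 266873-36864*sqrt(5) / 17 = -4848.08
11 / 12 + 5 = 71 / 12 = 5.92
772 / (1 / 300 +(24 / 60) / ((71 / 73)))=16443600 / 8831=1862.03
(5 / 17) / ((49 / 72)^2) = 0.64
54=54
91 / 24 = 3.79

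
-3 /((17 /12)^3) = -5184 /4913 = -1.06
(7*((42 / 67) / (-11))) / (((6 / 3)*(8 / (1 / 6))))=-49 / 11792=-0.00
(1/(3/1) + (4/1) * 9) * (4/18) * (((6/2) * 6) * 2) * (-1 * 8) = -6976/3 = -2325.33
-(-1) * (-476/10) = -238/5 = -47.60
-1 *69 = -69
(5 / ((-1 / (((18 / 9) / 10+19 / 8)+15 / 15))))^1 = -143 / 8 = -17.88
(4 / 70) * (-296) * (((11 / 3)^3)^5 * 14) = -4945861832588130784 / 71744535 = -68937122982.09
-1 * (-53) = 53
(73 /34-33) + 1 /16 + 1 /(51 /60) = -8055 /272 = -29.61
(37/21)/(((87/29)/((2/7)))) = 74/441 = 0.17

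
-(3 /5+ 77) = -388 /5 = -77.60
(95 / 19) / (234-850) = -5 / 616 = -0.01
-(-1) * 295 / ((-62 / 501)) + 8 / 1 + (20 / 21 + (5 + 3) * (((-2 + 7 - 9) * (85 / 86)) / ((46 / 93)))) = -2438.78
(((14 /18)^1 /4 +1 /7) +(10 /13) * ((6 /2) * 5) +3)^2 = 2374905289 /10732176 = 221.29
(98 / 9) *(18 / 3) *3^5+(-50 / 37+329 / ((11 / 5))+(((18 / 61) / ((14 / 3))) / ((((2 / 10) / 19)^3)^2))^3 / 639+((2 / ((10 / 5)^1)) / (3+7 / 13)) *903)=16263945830272216626432634912177740884415105 / 103489005781546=157156267058972735621148600000.00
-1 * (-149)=149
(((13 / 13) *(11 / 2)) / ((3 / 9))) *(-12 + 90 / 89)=-16137 / 89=-181.31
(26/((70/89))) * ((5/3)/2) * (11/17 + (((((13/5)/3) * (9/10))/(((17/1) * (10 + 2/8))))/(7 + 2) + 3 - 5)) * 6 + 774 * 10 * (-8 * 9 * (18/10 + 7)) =-1794601417943/365925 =-4904287.54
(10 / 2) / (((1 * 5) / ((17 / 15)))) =17 / 15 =1.13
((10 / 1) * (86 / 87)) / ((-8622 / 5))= -0.01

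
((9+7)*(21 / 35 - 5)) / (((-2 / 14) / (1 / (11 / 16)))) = 3584 / 5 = 716.80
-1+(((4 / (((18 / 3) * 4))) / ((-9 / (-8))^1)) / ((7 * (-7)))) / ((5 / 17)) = -1.01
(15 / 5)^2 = 9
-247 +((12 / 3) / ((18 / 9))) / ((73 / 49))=-17933 / 73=-245.66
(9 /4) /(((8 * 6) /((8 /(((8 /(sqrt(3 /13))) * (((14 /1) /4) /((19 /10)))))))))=57 * sqrt(39) /29120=0.01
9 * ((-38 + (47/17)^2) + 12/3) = -68553/289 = -237.21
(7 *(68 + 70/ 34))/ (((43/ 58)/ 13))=6286098/ 731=8599.31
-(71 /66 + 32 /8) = -335 /66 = -5.08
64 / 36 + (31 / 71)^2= 89305 / 45369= 1.97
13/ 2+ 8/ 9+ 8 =277/ 18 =15.39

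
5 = 5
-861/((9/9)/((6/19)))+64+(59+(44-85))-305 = -9403/19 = -494.89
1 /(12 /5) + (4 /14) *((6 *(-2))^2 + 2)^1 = 42.13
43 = 43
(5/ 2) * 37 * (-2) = -185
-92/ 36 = -2.56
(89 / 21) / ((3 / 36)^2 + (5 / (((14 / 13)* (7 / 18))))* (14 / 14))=29904 / 84289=0.35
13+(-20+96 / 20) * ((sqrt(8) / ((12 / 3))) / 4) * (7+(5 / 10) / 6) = 13 - 323 * sqrt(2) / 24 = -6.03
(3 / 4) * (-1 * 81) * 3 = -729 / 4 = -182.25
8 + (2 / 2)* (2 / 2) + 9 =18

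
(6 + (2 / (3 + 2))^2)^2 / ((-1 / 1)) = -23716 / 625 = -37.95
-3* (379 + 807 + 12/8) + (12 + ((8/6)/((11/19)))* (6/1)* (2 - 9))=-80239/22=-3647.23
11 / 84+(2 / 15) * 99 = 5599 / 420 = 13.33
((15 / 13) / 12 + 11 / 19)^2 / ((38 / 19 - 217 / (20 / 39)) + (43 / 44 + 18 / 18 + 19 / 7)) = -171282265 / 156511512456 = -0.00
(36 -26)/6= 5/3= 1.67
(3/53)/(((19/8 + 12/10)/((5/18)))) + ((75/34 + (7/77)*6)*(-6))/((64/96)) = -1739917/70278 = -24.76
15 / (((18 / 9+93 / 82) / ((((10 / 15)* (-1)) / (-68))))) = 0.05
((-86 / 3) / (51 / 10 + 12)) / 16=-215 / 2052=-0.10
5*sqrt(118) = 54.31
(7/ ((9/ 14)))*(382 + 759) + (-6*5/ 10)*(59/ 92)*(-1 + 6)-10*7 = 10221331/ 828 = 12344.60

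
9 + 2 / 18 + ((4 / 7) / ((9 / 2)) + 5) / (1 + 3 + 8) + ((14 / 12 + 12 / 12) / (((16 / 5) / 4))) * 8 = 23591 / 756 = 31.21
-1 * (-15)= 15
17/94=0.18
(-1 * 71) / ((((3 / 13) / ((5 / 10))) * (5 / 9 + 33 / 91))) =-251979 / 1504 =-167.54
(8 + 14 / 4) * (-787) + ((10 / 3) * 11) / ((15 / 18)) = -18013 / 2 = -9006.50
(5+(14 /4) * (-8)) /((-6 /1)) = 23 /6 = 3.83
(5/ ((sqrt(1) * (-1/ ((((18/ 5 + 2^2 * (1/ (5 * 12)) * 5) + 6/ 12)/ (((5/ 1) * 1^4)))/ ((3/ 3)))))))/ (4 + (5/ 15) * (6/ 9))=-21/ 20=-1.05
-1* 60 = -60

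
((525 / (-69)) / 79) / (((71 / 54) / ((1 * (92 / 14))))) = -2700 / 5609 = -0.48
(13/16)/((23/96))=78/23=3.39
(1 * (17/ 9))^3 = 4913/ 729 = 6.74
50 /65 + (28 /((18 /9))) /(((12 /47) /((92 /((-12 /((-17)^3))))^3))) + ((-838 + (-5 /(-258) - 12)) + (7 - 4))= 132678792575296006939 /45279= 2930250062397491.26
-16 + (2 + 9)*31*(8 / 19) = 2424 / 19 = 127.58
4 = 4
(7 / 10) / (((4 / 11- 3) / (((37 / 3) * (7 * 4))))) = -91.69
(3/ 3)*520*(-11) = -5720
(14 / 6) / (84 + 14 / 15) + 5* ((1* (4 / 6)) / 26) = 85 / 546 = 0.16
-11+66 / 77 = -71 / 7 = -10.14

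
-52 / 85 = -0.61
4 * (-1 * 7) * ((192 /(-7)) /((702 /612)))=8704 /13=669.54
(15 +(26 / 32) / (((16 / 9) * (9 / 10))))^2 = 3940225 / 16384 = 240.49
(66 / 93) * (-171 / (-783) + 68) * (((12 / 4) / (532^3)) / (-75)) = -13057 / 1015209918240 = -0.00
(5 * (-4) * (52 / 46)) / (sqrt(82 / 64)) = -2080 * sqrt(82) / 943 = -19.97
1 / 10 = 0.10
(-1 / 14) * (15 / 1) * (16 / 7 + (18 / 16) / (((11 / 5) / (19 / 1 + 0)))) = -110895 / 8624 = -12.86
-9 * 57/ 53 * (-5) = 2565/ 53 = 48.40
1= 1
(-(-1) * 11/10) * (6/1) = 33/5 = 6.60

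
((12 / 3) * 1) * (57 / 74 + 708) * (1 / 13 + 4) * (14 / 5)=77834316 / 2405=32363.54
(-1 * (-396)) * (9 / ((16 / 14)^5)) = 14975037 / 8192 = 1828.01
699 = 699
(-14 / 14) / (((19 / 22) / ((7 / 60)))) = -77 / 570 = -0.14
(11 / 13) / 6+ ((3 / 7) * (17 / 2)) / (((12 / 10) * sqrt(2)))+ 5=85 * sqrt(2) / 56+ 401 / 78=7.29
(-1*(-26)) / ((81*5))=26 / 405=0.06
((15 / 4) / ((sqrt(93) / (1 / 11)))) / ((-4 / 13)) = -65*sqrt(93) / 5456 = -0.11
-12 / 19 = -0.63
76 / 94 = 0.81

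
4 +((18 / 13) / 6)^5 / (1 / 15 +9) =201987037 / 50495848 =4.00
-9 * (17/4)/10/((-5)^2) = -153/1000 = -0.15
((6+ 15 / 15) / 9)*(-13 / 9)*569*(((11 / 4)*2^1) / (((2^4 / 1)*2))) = -569569 / 5184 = -109.87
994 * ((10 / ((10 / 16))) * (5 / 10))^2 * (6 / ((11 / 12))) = 4580352 / 11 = 416395.64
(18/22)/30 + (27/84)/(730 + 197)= 4381/158620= 0.03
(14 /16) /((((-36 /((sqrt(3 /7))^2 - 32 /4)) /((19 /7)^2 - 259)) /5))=-231.54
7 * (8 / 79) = 56 / 79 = 0.71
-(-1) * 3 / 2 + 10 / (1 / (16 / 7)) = 341 / 14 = 24.36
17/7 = 2.43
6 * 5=30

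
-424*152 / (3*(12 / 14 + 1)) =-451136 / 39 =-11567.59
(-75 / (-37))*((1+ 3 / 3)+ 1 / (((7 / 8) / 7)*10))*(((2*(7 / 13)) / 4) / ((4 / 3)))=2205 / 1924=1.15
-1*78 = -78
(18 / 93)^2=36 / 961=0.04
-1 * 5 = -5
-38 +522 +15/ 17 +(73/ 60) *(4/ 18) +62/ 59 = 131668789/ 270810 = 486.20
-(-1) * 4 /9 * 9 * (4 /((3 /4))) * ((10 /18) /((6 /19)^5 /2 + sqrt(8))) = -14262330240 /6131064368233 + 490485300624080 * sqrt(2) /165538737942291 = 4.19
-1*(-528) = 528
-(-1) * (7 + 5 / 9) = 68 / 9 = 7.56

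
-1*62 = -62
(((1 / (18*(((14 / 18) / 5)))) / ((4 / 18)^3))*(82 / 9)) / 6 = 5535 / 112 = 49.42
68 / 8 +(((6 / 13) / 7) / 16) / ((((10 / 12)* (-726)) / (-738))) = 1872977 / 220220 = 8.51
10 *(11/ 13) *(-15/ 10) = -165/ 13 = -12.69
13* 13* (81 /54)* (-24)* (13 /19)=-79092 /19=-4162.74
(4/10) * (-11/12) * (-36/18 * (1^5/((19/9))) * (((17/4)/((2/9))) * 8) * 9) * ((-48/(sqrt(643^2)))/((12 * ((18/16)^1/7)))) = -1130976/61085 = -18.51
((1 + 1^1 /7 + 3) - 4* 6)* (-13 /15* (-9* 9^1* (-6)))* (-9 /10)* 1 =-1317303 /175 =-7527.45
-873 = -873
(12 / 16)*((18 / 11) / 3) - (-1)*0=9 / 22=0.41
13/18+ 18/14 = 253/126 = 2.01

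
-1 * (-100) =100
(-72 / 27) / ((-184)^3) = 1 / 2336064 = 0.00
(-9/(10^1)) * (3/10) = -27/100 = -0.27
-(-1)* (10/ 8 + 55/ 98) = 355/ 196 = 1.81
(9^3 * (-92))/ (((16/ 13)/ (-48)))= 2615652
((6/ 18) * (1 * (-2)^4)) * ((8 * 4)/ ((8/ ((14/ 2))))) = 448/ 3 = 149.33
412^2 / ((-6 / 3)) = -84872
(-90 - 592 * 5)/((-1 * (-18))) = -1525/9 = -169.44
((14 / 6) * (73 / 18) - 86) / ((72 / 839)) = -3467587 / 3888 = -891.87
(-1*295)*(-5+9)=-1180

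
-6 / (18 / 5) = -5 / 3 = -1.67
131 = 131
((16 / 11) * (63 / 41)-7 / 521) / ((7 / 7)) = 522011 / 234971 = 2.22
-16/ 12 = -4/ 3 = -1.33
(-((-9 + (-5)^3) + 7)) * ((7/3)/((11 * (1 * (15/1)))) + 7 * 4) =1761109/495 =3557.80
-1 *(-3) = 3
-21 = -21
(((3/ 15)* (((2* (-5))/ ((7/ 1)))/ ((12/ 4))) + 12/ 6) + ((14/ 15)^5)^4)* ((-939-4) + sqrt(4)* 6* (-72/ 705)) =-159108484316809191419946515368/ 78143533156871795654296875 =-2036.11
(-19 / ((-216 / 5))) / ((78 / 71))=6745 / 16848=0.40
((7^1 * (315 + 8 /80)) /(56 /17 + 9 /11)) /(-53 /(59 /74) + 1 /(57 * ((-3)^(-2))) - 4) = -4623742739 /606164250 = -7.63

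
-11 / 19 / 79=-11 / 1501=-0.01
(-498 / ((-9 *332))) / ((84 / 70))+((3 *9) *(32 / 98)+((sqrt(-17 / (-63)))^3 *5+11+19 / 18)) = 85 *sqrt(119) / 1323+37063 / 1764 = 21.71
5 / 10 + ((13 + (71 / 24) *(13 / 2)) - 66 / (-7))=14165 / 336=42.16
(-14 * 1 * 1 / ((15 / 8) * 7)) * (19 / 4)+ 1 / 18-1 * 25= -2701 / 90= -30.01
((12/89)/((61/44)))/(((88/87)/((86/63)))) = 4988/38003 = 0.13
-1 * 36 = -36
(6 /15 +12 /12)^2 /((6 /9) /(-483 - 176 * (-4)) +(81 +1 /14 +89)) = 454818 /39465775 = 0.01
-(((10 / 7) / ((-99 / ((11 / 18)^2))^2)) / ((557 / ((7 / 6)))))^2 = -366025 / 201884500831550443776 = -0.00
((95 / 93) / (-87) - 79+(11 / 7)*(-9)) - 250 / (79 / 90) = -1691136263 / 4474323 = -377.96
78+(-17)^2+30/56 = 10291/28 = 367.54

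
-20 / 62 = -10 / 31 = -0.32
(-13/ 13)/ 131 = -1/ 131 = -0.01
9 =9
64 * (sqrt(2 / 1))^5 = 256 * sqrt(2) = 362.04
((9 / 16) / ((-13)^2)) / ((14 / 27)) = 243 / 37856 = 0.01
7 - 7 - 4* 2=-8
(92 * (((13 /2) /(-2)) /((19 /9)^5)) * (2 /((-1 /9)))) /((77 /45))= 14301077310 /190659623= 75.01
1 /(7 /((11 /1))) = 11 /7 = 1.57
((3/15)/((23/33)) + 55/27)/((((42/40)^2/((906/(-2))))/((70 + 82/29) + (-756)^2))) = -545825034.70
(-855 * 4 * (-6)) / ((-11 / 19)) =-389880 / 11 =-35443.64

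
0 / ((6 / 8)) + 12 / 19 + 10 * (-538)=-102208 / 19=-5379.37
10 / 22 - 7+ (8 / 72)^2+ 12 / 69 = -130319 / 20493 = -6.36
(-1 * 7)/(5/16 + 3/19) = -2128/143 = -14.88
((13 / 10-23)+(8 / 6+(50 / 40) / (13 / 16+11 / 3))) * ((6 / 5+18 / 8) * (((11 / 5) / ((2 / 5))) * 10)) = -6555989 / 1720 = -3811.62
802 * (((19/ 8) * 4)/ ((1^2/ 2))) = 15238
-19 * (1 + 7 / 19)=-26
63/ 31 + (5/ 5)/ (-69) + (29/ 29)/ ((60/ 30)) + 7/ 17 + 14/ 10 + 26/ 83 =140125181/ 30181290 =4.64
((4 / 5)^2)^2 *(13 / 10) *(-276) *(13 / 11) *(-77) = 13373.77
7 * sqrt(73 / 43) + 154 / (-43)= -154 / 43 + 7 * sqrt(3139) / 43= 5.54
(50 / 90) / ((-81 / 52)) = -260 / 729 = -0.36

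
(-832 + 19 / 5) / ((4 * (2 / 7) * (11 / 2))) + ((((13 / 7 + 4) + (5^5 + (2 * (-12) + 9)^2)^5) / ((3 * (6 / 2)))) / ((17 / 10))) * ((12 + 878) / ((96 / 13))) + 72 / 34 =4698488111621992069449173 / 1413720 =3323492708331205662.68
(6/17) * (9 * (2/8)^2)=27/136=0.20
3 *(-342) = -1026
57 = 57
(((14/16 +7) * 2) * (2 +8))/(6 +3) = 35/2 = 17.50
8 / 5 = 1.60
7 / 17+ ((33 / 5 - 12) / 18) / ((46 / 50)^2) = 1031 / 17986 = 0.06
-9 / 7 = -1.29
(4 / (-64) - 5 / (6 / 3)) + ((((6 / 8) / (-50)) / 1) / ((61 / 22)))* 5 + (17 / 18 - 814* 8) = -6513.65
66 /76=33 /38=0.87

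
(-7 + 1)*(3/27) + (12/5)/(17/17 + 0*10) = 26/15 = 1.73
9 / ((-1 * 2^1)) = -4.50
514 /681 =0.75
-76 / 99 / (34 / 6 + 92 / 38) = -1444 / 15213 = -0.09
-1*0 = 0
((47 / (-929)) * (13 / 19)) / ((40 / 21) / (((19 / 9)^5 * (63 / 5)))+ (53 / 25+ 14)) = -97542010475 / 45434103154337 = -0.00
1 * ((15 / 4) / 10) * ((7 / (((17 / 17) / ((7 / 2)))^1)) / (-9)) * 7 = -343 / 48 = -7.15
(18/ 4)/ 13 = 9/ 26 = 0.35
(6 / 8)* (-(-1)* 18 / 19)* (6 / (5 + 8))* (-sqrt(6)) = -0.80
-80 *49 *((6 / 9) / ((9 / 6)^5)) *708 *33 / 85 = -130256896 / 1377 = -94594.70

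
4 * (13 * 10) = 520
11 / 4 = 2.75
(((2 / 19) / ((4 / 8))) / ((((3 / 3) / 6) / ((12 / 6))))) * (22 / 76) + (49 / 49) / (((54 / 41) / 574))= 4255015 / 9747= 436.55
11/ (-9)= -11/ 9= -1.22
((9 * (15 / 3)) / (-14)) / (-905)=9 / 2534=0.00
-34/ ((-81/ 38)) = 1292/ 81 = 15.95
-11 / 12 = -0.92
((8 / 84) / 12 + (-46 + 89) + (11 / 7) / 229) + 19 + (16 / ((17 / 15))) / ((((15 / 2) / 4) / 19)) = 14370329 / 70074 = 205.07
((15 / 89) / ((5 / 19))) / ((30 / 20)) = 38 / 89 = 0.43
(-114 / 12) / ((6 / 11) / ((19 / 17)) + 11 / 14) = -27797 / 3727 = -7.46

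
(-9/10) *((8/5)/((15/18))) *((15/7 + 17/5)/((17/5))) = -41904/14875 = -2.82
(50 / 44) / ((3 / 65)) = 1625 / 66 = 24.62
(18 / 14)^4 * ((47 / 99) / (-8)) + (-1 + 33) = 6726953 / 211288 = 31.84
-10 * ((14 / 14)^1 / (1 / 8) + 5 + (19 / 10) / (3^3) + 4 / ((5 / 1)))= -3745 / 27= -138.70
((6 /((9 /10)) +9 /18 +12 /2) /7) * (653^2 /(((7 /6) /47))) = 1583256617 /49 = 32311359.53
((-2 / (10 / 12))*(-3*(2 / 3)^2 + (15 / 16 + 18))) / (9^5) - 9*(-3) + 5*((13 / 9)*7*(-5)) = -225.78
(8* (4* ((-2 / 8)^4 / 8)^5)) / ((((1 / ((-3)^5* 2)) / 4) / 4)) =-243 / 35184372088832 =-0.00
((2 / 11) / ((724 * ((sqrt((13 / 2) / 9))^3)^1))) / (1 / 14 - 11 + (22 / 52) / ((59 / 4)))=-22302 * sqrt(26) / 3029423969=-0.00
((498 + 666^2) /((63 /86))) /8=3182387 /42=75771.12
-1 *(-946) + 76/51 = 947.49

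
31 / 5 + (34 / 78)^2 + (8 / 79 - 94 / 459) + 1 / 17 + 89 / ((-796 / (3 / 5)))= 153124931941 / 24389873820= 6.28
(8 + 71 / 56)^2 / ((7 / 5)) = 1346805 / 21952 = 61.35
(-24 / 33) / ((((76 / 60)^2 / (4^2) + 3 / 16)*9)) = -800 / 2849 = -0.28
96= 96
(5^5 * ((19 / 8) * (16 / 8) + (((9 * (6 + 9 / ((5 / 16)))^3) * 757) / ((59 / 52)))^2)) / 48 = 4169305223881268047.14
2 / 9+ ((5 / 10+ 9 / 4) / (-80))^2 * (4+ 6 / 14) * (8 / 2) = 392159 / 1612800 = 0.24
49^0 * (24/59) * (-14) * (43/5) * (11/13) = -158928/3835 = -41.44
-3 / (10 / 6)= -9 / 5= -1.80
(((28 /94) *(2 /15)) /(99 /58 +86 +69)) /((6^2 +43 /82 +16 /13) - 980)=-0.00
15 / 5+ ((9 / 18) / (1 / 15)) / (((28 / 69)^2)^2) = 343694751 / 1229312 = 279.58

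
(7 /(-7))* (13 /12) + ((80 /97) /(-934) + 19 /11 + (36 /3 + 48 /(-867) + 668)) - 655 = 44217228827 /1728066252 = 25.59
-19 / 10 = -1.90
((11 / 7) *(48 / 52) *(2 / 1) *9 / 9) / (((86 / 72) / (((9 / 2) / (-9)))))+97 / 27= 251257 / 105651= 2.38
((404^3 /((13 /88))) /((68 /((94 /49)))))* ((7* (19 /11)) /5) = 235535051008 /7735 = 30450556.04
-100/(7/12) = -1200/7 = -171.43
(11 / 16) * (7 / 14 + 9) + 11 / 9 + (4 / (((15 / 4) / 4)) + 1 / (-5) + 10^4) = 14417021 / 1440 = 10011.82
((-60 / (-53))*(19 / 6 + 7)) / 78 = 305 / 2067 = 0.15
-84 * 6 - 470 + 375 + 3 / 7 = -4190 / 7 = -598.57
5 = 5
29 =29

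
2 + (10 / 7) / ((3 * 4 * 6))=509 / 252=2.02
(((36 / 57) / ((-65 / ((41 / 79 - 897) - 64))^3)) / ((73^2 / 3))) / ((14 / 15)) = 23590730289752208 / 19193257975575775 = 1.23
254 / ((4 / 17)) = 2159 / 2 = 1079.50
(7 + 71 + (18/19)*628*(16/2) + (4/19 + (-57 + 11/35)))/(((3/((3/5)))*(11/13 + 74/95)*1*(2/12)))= 82665284/23415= 3530.44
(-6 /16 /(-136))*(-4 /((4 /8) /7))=-21 /136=-0.15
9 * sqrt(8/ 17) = 18 * sqrt(34)/ 17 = 6.17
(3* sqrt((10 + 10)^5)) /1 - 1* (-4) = 4 + 2400* sqrt(5) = 5370.56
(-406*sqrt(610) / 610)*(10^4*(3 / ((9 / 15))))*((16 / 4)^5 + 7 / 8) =-2080496250*sqrt(610) / 61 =-842368309.14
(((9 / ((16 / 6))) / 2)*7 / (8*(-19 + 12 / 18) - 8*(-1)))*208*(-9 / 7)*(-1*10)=-3645 / 16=-227.81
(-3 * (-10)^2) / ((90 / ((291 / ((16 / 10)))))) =-2425 / 4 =-606.25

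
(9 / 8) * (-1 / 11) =-9 / 88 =-0.10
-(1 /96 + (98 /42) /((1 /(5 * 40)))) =-466.68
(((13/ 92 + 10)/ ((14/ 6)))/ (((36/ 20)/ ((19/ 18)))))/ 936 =29545/ 10850112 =0.00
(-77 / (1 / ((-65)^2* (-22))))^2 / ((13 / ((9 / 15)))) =2364221359500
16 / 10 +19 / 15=43 / 15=2.87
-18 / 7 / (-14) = 9 / 49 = 0.18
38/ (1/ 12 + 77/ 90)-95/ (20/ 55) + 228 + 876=597059/ 676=883.22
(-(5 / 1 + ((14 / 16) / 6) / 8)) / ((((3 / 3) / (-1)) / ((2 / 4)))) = 1927 / 768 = 2.51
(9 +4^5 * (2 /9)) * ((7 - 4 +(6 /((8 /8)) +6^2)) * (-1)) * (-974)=10368230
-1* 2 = -2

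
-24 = -24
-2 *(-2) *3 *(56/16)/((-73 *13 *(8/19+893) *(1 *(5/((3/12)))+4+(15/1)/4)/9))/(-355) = 1368/30227903875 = 0.00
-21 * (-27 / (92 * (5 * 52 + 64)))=7 / 368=0.02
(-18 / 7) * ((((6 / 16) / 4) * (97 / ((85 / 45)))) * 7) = -23571 / 272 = -86.66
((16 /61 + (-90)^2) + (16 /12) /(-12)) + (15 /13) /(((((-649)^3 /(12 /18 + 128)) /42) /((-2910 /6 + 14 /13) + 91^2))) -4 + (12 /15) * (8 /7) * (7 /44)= 17401552801728413 /2149369748955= 8096.12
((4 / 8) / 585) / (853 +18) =1 / 1019070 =0.00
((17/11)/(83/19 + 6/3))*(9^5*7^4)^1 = 34405603.03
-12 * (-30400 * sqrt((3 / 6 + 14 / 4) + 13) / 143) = 364800 * sqrt(17) / 143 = 10518.24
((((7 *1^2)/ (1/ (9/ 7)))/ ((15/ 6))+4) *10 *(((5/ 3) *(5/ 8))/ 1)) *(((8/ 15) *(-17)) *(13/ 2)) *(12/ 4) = -41990/ 3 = -13996.67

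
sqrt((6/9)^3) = 2 * sqrt(6)/9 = 0.54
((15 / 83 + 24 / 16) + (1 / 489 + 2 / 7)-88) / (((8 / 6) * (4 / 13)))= -635500541 / 3030496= -209.70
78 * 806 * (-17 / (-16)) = 267189 / 4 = 66797.25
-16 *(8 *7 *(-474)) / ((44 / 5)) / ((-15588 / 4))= -176960 / 14289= -12.38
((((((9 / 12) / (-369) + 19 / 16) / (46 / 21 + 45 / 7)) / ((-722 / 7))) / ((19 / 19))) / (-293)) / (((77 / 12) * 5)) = 48993 / 345374230520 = 0.00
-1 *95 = -95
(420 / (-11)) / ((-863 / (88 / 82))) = 1680 / 35383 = 0.05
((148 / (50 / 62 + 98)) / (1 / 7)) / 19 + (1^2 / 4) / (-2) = 198731 / 465576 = 0.43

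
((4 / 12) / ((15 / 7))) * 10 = 14 / 9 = 1.56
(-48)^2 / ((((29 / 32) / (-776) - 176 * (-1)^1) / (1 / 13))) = 19070976 / 18938413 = 1.01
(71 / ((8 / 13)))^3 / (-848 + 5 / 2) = -786330467 / 432896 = -1816.44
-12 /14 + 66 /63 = 4 /21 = 0.19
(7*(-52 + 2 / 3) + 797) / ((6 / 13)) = 17069 / 18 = 948.28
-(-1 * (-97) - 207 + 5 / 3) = 325 / 3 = 108.33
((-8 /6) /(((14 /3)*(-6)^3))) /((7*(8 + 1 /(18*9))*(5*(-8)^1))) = -3 /5084240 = -0.00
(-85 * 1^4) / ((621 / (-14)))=1190 / 621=1.92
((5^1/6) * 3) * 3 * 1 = 15/2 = 7.50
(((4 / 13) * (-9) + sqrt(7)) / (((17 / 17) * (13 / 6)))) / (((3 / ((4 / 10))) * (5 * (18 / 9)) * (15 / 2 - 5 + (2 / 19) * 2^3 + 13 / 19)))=-304 / 71825 + 76 * sqrt(7) / 49725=-0.00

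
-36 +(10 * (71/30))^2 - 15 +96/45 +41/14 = 323929/630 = 514.17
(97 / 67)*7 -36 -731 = -50710 / 67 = -756.87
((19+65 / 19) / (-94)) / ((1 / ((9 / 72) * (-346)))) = 36849 / 3572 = 10.32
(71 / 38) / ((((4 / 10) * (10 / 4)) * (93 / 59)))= 4189 / 3534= 1.19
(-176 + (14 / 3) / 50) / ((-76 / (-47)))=-620071 / 5700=-108.78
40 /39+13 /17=1187 /663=1.79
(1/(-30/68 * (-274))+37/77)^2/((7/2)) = 11964188672/175268206575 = 0.07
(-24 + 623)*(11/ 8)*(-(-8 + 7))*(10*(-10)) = -164725/ 2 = -82362.50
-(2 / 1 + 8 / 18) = -22 / 9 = -2.44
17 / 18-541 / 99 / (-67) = 4537 / 4422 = 1.03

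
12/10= 6/5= 1.20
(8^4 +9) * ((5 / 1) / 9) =20525 / 9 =2280.56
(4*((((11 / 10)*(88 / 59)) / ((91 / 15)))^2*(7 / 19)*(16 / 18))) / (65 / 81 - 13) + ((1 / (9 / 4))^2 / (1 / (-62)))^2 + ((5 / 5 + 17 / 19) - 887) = -93211881916455569 / 126797111401779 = -735.13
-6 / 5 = -1.20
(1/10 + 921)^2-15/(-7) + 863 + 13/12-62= 445845454/525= 849229.44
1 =1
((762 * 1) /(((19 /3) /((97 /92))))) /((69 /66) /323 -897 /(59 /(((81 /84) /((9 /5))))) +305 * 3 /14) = 17125356402 /7724108239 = 2.22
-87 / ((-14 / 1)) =87 / 14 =6.21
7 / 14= 1 / 2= 0.50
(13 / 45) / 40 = 13 / 1800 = 0.01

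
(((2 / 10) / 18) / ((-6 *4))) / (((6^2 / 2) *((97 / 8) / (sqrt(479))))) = -sqrt(479) / 471420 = -0.00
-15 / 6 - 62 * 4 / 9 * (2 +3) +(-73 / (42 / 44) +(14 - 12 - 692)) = -114251 / 126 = -906.75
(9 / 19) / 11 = 9 / 209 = 0.04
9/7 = 1.29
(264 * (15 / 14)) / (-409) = -1980 / 2863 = -0.69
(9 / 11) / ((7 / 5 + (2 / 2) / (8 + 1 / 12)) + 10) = 485 / 6831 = 0.07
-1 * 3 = -3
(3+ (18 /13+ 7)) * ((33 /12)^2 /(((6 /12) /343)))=1535611 /26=59061.96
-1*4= -4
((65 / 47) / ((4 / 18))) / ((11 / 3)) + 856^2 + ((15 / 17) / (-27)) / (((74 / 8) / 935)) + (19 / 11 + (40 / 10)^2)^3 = 30759985630097 / 41662962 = 738305.30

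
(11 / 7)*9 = 99 / 7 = 14.14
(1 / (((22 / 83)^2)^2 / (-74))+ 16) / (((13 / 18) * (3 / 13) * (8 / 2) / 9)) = -47360263383 / 234256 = -202173.11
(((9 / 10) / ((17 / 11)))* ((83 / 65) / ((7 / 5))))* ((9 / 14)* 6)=221859 / 108290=2.05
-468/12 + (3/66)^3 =-415271/10648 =-39.00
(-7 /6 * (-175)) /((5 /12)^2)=1176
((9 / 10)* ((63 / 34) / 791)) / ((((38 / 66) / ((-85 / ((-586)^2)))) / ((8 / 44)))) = -243 / 1474542424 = -0.00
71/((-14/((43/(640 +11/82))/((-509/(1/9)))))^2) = 220679999/2833259519695836609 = 0.00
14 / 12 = 7 / 6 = 1.17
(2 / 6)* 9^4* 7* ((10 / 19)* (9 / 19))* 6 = 8266860 / 361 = 22899.89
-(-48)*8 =384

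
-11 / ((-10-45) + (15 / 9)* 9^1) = 11 / 40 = 0.28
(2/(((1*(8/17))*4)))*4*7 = 119/4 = 29.75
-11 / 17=-0.65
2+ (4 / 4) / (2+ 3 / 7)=41 / 17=2.41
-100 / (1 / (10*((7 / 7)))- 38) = 2.64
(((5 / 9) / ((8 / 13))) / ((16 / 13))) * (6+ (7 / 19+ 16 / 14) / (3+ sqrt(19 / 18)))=338455 / 70224 - 4355 * sqrt(38) / 187264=4.68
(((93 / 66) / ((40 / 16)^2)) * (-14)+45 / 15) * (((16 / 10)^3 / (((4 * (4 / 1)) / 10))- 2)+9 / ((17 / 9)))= -97309 / 116875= -0.83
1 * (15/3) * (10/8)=25/4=6.25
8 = 8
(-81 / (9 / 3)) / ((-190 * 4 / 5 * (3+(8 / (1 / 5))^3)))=27 / 9728456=0.00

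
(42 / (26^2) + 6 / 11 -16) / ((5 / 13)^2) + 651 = 300821 / 550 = 546.95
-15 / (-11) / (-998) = -15 / 10978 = -0.00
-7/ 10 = -0.70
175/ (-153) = -175/ 153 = -1.14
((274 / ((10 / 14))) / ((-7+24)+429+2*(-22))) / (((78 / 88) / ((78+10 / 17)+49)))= 10169236 / 74035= 137.36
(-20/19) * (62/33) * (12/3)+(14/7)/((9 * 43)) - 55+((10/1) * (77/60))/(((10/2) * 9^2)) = -62.87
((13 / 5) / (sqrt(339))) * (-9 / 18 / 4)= -13 * sqrt(339) / 13560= -0.02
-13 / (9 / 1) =-1.44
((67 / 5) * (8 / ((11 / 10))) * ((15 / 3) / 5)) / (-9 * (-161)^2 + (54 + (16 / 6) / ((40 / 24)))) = -5360 / 12827837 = -0.00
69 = 69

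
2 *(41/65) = 82/65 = 1.26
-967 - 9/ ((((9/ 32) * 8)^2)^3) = -967.07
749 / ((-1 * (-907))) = 749 / 907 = 0.83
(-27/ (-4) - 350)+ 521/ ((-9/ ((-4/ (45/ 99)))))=29911/ 180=166.17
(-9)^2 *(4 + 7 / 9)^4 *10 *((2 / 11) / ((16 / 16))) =68376020 / 891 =76740.76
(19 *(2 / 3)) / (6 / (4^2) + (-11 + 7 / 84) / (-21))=6384 / 451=14.16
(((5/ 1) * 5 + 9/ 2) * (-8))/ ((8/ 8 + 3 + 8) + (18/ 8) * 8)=-7.87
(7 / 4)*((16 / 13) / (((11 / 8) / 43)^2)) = 3313408 / 1573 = 2106.43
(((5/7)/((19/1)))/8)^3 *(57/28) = 375/1775126528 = 0.00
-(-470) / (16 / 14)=1645 / 4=411.25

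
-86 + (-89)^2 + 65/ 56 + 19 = 439889/ 56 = 7855.16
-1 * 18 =-18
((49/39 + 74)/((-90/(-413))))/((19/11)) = 2666741/13338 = 199.94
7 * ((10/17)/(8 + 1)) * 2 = 140/153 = 0.92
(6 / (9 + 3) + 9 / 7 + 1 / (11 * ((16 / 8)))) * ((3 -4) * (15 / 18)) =-235 / 154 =-1.53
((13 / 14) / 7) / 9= 13 / 882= 0.01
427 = 427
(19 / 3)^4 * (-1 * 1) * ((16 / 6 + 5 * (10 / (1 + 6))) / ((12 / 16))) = -107384504 / 5103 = -21043.41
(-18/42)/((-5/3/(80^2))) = 11520/7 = 1645.71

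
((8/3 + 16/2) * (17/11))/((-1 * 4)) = -4.12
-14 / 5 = -2.80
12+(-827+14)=-801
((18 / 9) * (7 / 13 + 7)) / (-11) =-196 / 143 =-1.37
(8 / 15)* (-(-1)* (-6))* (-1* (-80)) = -256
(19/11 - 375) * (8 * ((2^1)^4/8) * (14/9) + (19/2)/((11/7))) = -12574625/1089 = -11546.95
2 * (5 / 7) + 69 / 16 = 643 / 112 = 5.74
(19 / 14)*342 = 3249 / 7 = 464.14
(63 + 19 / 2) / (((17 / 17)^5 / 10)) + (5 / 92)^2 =6136425 / 8464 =725.00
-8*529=-4232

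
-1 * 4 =-4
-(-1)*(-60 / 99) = -20 / 33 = -0.61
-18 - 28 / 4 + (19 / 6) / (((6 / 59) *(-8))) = -8321 / 288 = -28.89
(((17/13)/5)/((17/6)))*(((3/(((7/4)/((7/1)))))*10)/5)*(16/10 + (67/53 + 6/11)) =1431216/189475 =7.55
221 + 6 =227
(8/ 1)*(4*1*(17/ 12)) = 136/ 3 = 45.33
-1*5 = -5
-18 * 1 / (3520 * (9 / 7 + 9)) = -7 / 14080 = -0.00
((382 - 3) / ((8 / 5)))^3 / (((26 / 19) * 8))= 129294855125 / 106496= 1214081.80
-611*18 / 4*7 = -38493 / 2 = -19246.50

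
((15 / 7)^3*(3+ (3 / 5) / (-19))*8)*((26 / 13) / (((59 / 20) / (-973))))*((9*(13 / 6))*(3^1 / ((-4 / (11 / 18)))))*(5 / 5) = 75671739000 / 54929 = 1377628.19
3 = 3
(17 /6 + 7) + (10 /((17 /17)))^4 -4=60035 /6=10005.83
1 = 1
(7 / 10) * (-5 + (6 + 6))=49 / 10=4.90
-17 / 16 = -1.06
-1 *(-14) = 14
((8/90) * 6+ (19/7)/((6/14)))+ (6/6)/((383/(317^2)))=1546784/5745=269.24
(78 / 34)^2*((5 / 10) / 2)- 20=-21599 / 1156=-18.68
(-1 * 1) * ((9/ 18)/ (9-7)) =-1/ 4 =-0.25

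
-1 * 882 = -882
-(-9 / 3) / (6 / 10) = 5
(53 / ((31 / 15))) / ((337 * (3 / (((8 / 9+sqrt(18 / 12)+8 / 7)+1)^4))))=4295644435 * sqrt(6) / 2612241009+2829612043705 / 658284734268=8.33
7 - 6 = 1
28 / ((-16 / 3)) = -21 / 4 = -5.25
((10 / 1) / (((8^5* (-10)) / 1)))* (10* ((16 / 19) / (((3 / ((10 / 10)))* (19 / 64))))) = -5 / 17328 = -0.00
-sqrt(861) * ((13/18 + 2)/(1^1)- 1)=-31 * sqrt(861)/18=-50.53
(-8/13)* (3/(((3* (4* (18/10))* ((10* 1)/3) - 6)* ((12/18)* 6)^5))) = -1/36608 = -0.00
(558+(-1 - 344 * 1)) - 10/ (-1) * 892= 9133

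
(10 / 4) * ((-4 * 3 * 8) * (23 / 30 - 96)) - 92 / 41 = 937004 / 41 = 22853.76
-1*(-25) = 25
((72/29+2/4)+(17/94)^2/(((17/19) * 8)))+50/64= 3.77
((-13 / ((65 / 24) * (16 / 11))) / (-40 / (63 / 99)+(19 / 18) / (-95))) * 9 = 18711 / 39607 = 0.47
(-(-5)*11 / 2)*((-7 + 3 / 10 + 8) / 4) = 143 / 16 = 8.94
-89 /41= -2.17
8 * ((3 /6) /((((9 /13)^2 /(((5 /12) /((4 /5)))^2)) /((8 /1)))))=105625 /5832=18.11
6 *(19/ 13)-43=-445/ 13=-34.23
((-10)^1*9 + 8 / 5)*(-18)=7956 / 5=1591.20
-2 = -2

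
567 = 567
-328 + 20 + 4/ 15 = -4616/ 15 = -307.73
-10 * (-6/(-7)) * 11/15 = -44/7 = -6.29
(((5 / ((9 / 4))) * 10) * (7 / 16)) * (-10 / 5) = -175 / 9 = -19.44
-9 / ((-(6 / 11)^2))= 121 / 4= 30.25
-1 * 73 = -73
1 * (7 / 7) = 1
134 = 134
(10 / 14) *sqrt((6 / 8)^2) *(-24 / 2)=-45 / 7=-6.43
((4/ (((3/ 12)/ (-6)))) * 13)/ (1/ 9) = -11232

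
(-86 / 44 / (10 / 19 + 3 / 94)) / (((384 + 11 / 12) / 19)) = -8754972 / 50656573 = -0.17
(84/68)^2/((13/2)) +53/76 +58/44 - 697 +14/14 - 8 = -2204091911/3140852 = -701.75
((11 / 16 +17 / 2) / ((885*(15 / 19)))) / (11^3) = 0.00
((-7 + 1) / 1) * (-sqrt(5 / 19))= 6 * sqrt(95) / 19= 3.08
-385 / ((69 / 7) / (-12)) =468.70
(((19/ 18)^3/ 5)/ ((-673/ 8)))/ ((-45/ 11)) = 75449/ 110388825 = 0.00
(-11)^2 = 121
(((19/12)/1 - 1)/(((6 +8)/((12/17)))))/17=1/578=0.00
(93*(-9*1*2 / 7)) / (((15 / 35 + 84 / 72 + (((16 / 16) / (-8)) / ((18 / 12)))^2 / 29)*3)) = -2330208 / 46639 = -49.96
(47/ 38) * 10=235/ 19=12.37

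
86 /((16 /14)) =301 /4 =75.25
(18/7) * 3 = 54/7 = 7.71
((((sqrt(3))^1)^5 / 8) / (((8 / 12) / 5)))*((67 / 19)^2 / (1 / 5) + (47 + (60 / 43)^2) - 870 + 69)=-62165650635*sqrt(3) / 10679824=-10082.01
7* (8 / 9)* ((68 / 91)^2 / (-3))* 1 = -36992 / 31941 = -1.16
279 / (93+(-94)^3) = -279 / 830491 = -0.00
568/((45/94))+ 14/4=107099/90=1189.99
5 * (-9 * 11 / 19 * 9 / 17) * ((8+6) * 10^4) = -623700000 / 323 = -1930959.75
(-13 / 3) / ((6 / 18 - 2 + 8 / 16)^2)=-3.18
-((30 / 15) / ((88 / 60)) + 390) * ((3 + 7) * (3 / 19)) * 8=-1033200 / 209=-4943.54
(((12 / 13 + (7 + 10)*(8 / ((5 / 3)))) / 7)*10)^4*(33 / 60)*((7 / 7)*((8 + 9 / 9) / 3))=109277061441242112 / 342874805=318708344.41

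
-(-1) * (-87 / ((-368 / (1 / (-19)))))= -87 / 6992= -0.01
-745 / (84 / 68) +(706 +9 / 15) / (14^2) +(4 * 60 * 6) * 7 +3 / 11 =306608509 / 32340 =9480.78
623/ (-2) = -623/ 2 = -311.50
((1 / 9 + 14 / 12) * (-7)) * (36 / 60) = -161 / 30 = -5.37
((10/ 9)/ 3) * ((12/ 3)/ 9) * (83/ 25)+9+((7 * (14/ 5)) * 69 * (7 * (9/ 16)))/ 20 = 53615569/ 194400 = 275.80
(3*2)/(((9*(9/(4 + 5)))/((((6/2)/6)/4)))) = 1/12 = 0.08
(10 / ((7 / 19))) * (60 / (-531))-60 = -63.07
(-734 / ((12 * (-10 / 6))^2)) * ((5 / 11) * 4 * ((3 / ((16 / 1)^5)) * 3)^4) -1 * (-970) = 128992384952880932941146571313 / 132981840157609209217679360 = 970.00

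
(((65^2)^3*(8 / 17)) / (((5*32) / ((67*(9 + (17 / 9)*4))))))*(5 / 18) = 752906785109375 / 11016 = 68346658052.78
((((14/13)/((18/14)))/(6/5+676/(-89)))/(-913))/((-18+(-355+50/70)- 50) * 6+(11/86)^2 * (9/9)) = -1128888460/19939364738068347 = -0.00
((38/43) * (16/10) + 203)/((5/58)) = 2549042/1075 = 2371.20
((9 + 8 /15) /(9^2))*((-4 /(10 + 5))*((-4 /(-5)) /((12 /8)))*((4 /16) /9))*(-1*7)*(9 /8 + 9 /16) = 1001 /182250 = 0.01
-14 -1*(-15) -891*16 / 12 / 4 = -296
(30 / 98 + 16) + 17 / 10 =8823 / 490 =18.01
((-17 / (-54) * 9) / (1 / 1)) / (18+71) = 17 / 534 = 0.03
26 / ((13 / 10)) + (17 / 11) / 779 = 171397 / 8569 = 20.00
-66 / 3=-22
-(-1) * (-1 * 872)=-872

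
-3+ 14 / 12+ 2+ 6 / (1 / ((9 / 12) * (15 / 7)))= 206 / 21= 9.81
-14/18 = -0.78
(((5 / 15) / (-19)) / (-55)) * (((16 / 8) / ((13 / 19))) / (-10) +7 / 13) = 16 / 203775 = 0.00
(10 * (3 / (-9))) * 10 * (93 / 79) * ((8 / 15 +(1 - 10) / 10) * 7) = 23870 / 237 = 100.72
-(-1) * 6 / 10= 3 / 5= 0.60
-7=-7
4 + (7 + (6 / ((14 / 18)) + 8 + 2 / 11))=2071 / 77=26.90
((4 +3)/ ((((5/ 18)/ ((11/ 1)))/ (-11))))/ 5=-15246/ 25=-609.84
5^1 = 5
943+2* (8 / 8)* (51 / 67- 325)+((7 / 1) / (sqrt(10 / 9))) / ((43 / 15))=63* sqrt(10) / 86+19733 / 67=296.84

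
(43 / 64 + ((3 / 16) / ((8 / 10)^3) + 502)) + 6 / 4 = 516647 / 1024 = 504.54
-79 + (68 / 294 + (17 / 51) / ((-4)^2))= -185215 / 2352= -78.75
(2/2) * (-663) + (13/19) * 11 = -12454/19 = -655.47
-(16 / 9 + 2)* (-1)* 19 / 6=11.96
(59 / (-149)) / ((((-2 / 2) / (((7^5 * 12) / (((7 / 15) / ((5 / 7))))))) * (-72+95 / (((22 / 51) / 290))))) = 66782100 / 34852739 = 1.92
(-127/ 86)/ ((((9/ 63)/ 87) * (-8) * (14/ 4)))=11049/ 344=32.12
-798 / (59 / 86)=-68628 / 59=-1163.19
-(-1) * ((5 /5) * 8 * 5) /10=4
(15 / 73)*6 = 90 / 73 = 1.23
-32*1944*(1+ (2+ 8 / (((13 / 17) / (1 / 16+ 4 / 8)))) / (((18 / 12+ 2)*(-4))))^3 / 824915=-3907127988 / 621632021465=-0.01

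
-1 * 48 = -48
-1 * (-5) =5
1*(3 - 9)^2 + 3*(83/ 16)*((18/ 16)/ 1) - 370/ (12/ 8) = -74173/ 384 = -193.16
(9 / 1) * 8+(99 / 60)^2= 29889 / 400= 74.72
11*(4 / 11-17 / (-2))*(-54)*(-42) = 221130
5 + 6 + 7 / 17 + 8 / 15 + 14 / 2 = 4831 / 255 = 18.95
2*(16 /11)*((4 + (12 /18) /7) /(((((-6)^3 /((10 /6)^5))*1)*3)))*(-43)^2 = -1987675000 /4546773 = -437.16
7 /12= 0.58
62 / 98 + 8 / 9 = 671 / 441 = 1.52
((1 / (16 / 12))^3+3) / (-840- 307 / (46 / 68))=-5037 / 1904512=-0.00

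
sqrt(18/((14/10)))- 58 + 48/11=-590/11 + 3 * sqrt(70)/7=-50.05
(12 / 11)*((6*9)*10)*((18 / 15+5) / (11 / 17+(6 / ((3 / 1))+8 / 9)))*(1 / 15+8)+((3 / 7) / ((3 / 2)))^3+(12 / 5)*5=7741941868 / 927815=8344.27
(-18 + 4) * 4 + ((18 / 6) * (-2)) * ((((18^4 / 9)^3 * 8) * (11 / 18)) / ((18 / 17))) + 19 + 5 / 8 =-351698368463139 / 8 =-43962296057892.38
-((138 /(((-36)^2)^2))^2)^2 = -279841 /6140942214464815497216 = -0.00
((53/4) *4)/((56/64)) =424/7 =60.57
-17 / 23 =-0.74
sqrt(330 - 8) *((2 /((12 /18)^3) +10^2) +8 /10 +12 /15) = 1944.27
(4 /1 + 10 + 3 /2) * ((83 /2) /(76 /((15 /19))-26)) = 1245 /136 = 9.15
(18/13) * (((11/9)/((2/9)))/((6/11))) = 13.96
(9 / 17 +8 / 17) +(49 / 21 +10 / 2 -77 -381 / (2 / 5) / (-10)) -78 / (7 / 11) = -8063 / 84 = -95.99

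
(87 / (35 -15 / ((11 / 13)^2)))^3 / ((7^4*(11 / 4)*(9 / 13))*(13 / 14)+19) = 1166578233183 / 20947189625000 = 0.06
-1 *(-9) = 9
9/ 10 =0.90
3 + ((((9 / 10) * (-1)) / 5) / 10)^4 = 187500006561 / 62500000000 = 3.00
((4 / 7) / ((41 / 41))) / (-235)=-4 / 1645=-0.00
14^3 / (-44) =-686 / 11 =-62.36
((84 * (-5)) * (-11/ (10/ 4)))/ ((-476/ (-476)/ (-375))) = -693000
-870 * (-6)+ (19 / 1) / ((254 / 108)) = 663966 / 127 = 5228.08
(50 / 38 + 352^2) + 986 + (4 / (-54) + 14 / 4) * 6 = 21359930 / 171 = 124911.87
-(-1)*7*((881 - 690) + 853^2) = 5094600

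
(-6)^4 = 1296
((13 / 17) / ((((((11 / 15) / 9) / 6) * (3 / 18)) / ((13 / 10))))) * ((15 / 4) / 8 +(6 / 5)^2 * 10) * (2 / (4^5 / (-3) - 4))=-293095179 / 7749280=-37.82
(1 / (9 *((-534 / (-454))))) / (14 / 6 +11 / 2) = 454 / 37647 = 0.01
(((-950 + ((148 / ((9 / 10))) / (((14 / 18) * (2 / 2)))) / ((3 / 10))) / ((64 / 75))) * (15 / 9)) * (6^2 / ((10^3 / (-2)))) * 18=69525 / 112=620.76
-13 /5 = -2.60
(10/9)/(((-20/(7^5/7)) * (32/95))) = -396.00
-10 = -10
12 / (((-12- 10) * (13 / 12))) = -0.50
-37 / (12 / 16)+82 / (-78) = -655 / 13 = -50.38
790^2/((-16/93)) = -14510325/4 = -3627581.25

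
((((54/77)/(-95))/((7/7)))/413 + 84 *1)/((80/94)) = 98.70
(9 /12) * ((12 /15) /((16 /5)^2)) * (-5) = -0.29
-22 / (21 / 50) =-1100 / 21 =-52.38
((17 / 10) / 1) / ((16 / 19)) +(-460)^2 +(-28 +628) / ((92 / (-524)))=766119429 / 3680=208184.63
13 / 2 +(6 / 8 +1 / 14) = 205 / 28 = 7.32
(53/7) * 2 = 106/7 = 15.14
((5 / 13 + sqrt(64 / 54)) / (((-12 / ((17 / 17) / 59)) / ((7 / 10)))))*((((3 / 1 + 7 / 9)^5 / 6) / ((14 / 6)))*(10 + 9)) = -215818264*sqrt(6) / 470325285- 53954566 / 135871749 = -1.52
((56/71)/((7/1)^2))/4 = 0.00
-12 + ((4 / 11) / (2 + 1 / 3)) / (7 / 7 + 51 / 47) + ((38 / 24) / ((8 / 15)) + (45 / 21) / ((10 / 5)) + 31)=2790803 / 120736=23.11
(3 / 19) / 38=3 / 722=0.00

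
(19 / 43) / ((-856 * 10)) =-19 / 368080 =-0.00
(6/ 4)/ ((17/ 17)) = 3/ 2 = 1.50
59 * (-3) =-177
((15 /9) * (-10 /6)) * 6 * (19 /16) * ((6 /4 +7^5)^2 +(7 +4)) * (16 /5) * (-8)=143146346180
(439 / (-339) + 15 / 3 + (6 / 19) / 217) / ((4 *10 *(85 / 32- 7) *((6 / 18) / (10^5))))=-414441760000 / 64759961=-6399.66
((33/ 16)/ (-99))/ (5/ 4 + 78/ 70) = -0.01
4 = 4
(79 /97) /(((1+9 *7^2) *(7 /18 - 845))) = -0.00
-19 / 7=-2.71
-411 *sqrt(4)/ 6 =-137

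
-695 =-695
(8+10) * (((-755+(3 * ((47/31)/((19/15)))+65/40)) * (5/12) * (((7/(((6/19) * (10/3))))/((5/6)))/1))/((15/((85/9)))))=-140141659/4960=-28254.37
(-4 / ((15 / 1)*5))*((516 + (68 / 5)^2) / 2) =-35048 / 1875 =-18.69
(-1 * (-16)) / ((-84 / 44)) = -176 / 21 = -8.38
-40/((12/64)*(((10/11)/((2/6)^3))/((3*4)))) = -2816/27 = -104.30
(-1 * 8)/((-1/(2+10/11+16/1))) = 1664/11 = 151.27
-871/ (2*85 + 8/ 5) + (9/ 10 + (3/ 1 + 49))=7891/ 165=47.82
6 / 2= 3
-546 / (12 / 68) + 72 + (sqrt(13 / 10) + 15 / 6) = -6039 / 2 + sqrt(130) / 10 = -3018.36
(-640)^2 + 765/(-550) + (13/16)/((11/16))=45055977/110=409599.79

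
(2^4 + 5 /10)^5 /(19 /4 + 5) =13045131 /104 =125433.95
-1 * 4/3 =-4/3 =-1.33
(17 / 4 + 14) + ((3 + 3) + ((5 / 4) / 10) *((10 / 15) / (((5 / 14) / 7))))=1553 / 60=25.88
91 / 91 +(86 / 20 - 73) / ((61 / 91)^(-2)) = -29.87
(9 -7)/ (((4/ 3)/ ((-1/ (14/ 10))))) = -15/ 14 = -1.07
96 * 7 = 672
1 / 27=0.04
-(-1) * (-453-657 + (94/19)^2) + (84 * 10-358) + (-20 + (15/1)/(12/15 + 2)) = -3124213/5054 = -618.17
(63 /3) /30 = 0.70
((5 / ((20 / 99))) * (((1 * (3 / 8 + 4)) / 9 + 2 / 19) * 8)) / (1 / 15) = 133485 / 76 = 1756.38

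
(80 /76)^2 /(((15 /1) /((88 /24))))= 880 /3249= 0.27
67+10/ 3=211/ 3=70.33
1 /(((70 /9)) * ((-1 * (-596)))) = 9 /41720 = 0.00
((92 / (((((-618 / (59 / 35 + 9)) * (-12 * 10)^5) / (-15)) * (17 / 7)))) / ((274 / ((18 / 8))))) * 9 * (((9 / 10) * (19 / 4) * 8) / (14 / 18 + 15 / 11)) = -1427679 / 3063328768000000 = -0.00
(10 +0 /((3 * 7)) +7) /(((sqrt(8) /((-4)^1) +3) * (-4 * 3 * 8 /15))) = -15 /16 - 5 * sqrt(2) /32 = -1.16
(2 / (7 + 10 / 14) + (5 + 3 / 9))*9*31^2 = 145111 / 3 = 48370.33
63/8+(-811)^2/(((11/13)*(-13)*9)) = -5255531/792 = -6635.77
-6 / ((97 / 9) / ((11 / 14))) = -297 / 679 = -0.44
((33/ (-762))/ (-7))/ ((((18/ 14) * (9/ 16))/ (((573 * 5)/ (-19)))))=-84040/ 65151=-1.29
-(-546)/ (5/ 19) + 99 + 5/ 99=1076056/ 495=2173.85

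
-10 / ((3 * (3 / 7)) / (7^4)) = -168070 / 9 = -18674.44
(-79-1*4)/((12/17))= -1411/12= -117.58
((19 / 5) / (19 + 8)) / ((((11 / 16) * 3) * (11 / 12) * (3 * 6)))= 608 / 147015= 0.00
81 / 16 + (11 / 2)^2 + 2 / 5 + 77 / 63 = 26593 / 720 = 36.93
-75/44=-1.70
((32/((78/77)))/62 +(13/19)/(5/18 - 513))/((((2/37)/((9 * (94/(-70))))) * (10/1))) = -56204467827/4946651710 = -11.36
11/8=1.38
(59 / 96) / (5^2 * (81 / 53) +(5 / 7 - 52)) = -0.05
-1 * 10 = -10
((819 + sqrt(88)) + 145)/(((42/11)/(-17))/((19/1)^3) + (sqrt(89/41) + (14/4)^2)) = -25374753693315136 * sqrt(3649)/159606400729947705 -52644717206048 * sqrt(80278)/159606400729947705 + 26440738538528776 * sqrt(22)/159606400729947705 + 12744435975570870032/159606400729947705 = 70.93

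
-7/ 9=-0.78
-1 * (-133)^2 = -17689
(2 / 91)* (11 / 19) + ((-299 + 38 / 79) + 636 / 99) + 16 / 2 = -1280500561 / 4507503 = -284.08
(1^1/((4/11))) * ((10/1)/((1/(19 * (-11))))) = -11495/2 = -5747.50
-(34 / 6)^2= -289 / 9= -32.11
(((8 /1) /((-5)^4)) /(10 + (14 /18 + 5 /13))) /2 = 0.00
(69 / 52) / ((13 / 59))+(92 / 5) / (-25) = 446683 / 84500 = 5.29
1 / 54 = 0.02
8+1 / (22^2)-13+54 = 23717 / 484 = 49.00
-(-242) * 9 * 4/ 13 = 670.15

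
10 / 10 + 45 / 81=14 / 9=1.56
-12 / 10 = -6 / 5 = -1.20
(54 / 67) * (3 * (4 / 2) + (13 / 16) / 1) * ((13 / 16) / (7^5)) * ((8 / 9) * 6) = 12753 / 9008552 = 0.00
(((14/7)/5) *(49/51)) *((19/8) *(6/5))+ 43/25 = 2393/850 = 2.82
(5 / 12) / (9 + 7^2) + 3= 2093 / 696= 3.01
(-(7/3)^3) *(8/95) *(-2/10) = 2744/12825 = 0.21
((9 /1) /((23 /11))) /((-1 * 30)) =-33 /230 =-0.14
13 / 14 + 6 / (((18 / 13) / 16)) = 2951 / 42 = 70.26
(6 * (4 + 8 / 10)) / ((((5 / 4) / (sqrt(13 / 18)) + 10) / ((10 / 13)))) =4608 / 2035-1728 * sqrt(26) / 26455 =1.93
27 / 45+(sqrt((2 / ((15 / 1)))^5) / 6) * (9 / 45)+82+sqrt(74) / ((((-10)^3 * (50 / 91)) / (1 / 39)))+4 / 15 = -7 * sqrt(74) / 150000+2 * sqrt(30) / 50625+1243 / 15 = 82.87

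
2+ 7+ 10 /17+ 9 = 316 /17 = 18.59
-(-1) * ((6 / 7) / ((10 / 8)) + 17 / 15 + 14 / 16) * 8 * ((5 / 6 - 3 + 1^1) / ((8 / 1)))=-2263 / 720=-3.14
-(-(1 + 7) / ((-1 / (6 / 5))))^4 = -5308416 / 625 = -8493.47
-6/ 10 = -3/ 5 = -0.60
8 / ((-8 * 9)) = -1 / 9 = -0.11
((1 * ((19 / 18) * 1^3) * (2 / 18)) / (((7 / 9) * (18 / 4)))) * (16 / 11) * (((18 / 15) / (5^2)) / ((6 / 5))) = 304 / 155925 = 0.00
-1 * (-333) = 333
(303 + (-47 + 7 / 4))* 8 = 2062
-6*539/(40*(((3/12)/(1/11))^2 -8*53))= 2156/11105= 0.19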